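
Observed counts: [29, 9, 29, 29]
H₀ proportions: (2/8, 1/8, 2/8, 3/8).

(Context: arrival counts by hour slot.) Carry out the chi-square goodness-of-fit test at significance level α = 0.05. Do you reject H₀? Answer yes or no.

reject H₀: no

n = 96; E_i = n·p_i = [24.00, 12.00, 24.00, 36.00]
χ² = (29−24.00)²/24.00 + (9−12.00)²/12.00 + (29−24.00)²/24.00 + (29−36.00)²/36.00 = 4.1944
df = 3
p-value (upper-tail) = 0.24122
At α=0.05: p ≥ α → fail to reject H₀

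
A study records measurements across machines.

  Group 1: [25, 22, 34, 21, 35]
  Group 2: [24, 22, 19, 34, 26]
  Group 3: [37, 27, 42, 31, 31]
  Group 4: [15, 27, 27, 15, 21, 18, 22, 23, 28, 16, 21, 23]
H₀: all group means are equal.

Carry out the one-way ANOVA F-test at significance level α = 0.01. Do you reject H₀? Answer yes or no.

reject H₀: yes

Group means [27.40, 25.00, 33.60, 21.33], grand mean 25.407
SSB = Σnᵢ(x̄ᵢ−x̄)² = 555.452; SSW = ΣΣ(x−x̄ᵢ)² = 679.067
MSB = 555.452/3 = 185.1506; MSW = 679.067/23 = 29.5246
F = MSB/MSW = 6.2711
df = (3, 23)
p-value (upper-tail) = 0.00287
At α=0.01: p < α → reject H₀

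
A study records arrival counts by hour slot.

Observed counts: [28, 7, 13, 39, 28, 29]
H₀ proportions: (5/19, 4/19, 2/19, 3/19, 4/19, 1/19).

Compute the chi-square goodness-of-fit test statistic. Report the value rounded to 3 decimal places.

n = 144; E_i = n·p_i = [37.89, 30.32, 15.16, 22.74, 30.32, 7.58]
χ² = (28−37.89)²/37.89 + (7−30.32)²/30.32 + (13−15.16)²/15.16 + (39−22.74)²/22.74 + (28−30.32)²/30.32 + (29−7.58)²/7.58 = 93.1767
df = 5

test statistic = 93.177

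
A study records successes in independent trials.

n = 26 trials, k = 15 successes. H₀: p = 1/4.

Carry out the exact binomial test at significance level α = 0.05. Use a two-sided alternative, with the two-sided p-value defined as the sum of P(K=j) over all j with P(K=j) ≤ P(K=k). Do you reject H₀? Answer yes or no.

reject H₀: yes

Exact binomial: n=26, k=15, p₀=1/4=0.2500
P(X=j) = C(n,j)·p₀^j·(1−p₀)^(n−j); p = Σ P(X=j) over j with P(X=j) ≤ P(X=15)
p-value (two-sided) = 0.00039
At α=0.05: p < α → reject H₀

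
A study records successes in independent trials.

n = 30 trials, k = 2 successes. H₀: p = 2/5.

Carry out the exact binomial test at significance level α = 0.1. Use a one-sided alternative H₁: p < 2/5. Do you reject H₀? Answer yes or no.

reject H₀: yes

Exact binomial: n=30, k=2, p₀=2/5=0.4000
P(X≤2) from Σ C(n,i)·p₀^i·(1−p₀)^(n−i)
p-value (one-sided, H₁ less) = 0.00005
At α=0.1: p < α → reject H₀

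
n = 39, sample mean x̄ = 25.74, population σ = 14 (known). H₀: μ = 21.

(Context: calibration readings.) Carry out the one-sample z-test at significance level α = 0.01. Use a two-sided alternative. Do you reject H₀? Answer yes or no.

reject H₀: no

SE = σ/√n = 14/√39 = 2.2418
z = (x̄−μ₀)/SE = (25.74−21)/2.2418 = 2.1144
p-value (two-sided) = 0.03448
At α=0.01: p ≥ α → fail to reject H₀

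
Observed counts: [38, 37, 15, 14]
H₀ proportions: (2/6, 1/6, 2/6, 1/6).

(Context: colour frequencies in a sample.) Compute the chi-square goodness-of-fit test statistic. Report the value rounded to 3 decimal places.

test statistic = 34.433

n = 104; E_i = n·p_i = [34.67, 17.33, 34.67, 17.33]
χ² = (38−34.67)²/34.67 + (37−17.33)²/17.33 + (15−34.67)²/34.67 + (14−17.33)²/17.33 = 34.4327
df = 3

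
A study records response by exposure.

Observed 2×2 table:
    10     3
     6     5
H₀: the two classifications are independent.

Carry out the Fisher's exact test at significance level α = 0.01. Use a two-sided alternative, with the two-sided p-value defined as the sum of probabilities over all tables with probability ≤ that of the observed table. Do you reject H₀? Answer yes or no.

Margins: r₁=13, r₂=11, c₁=16, c₂=8, n=24
p_obs = C(13,10)·C(11,6)/C(24,16); sum pmf over tables with pmf ≤ p_obs
p-value (two-sided) = 0.39045
At α=0.01: p ≥ α → fail to reject H₀

reject H₀: no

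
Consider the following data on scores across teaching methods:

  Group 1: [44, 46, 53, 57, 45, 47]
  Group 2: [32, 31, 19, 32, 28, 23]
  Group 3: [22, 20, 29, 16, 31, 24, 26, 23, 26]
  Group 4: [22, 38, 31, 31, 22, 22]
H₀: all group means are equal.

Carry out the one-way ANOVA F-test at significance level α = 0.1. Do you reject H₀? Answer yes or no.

reject H₀: yes

Group means [48.67, 27.50, 24.11, 27.67], grand mean 31.111
SSB = Σnᵢ(x̄ᵢ−x̄)² = 2439.611; SSW = ΣΣ(x−x̄ᵢ)² = 671.056
MSB = 2439.611/3 = 813.2037; MSW = 671.056/23 = 29.1763
F = MSB/MSW = 27.8720
df = (3, 23)
p-value (upper-tail) = 0.00000
At α=0.1: p < α → reject H₀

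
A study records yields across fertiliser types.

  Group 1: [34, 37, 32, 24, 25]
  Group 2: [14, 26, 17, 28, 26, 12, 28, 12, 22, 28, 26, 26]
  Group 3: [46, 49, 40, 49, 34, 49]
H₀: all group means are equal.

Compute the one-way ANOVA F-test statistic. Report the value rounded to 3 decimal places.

test statistic = 25.686

Group means [30.40, 22.08, 44.50], grand mean 29.739
SSB = Σnᵢ(x̄ᵢ−x̄)² = 2012.818; SSW = ΣΣ(x−x̄ᵢ)² = 783.617
MSB = 2012.818/2 = 1006.4091; MSW = 783.617/20 = 39.1808
F = MSB/MSW = 25.6863
df = (2, 20)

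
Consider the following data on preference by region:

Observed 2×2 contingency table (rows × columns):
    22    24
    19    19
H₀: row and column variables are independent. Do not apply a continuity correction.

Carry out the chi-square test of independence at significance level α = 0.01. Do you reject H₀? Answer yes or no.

reject H₀: no

Row totals [46, 38], col totals [41, 43], n=84
χ² = (22−22.45)²/22.45 + (24−23.55)²/23.55 + (19−18.55)²/18.55 + (19−19.45)²/19.45 = 0.0394
df = 1
p-value (upper-tail) = 0.84274
At α=0.01: p ≥ α → fail to reject H₀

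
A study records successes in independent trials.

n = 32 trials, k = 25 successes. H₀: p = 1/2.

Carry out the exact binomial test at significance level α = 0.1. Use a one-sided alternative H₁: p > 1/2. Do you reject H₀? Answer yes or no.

Exact binomial: n=32, k=25, p₀=1/2=0.5000
P(X≥25) from Σ C(n,i)·p₀^i·(1−p₀)^(n−i)
p-value (one-sided, H₁ greater) = 0.00105
At α=0.1: p < α → reject H₀

reject H₀: yes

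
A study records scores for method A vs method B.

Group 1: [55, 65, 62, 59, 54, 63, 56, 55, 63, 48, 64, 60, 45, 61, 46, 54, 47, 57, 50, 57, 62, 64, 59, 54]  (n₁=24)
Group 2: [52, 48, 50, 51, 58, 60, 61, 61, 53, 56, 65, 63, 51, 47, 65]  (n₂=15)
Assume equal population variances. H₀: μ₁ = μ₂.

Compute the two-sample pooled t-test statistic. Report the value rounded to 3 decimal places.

test statistic = 0.298

x̄₁=56.667, s₁=6.062, n₁=24
x̄₂=56.067, s₂=6.193, n₂=15
s_p² = [23·6.062² + 14·6.193²]/37 = 37.3586
SE = √(s_p²·(1/24+1/15)) = 2.0118
t = (56.667−56.067)/2.0118 = 0.2982
df = 37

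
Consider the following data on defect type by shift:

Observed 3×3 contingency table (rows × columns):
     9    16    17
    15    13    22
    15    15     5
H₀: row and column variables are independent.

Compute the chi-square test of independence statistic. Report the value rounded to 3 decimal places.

Row totals [42, 50, 35], col totals [39, 44, 44], n=127
χ² = (9−12.90)²/12.90 + (16−14.55)²/14.55 + (17−14.55)²/14.55 + (15−15.35)²/15.35 + (13−17.32)²/17.32 + (22−17.32)²/17.32 + (15−10.75)²/10.75 + (15−12.13)²/12.13 + (5−12.13)²/12.13 = 10.6349
df = 4

test statistic = 10.635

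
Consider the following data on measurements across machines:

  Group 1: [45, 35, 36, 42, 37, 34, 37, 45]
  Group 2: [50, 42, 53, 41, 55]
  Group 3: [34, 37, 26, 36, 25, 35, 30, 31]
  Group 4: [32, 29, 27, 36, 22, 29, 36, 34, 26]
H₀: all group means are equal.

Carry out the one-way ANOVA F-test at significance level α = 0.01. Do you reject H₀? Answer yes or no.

Group means [38.88, 48.20, 31.75, 30.11], grand mean 35.900
SSB = Σnᵢ(x̄ᵢ−x̄)² = 1266.636; SSW = ΣΣ(x−x̄ᵢ)² = 628.064
MSB = 1266.636/3 = 422.2120; MSW = 628.064/26 = 24.1563
F = MSB/MSW = 17.4783
df = (3, 26)
p-value (upper-tail) = 0.00000
At α=0.01: p < α → reject H₀

reject H₀: yes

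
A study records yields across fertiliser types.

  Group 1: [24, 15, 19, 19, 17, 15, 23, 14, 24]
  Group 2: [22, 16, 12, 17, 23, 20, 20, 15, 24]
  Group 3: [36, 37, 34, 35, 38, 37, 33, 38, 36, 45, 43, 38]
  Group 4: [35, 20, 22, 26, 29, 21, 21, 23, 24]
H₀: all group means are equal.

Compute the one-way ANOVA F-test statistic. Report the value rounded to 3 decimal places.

test statistic = 51.451

Group means [18.89, 18.78, 37.50, 24.56], grand mean 25.897
SSB = Σnᵢ(x̄ᵢ−x̄)² = 2529.923; SSW = ΣΣ(x−x̄ᵢ)² = 573.667
MSB = 2529.923/3 = 843.3077; MSW = 573.667/35 = 16.3905
F = MSB/MSW = 51.4511
df = (3, 35)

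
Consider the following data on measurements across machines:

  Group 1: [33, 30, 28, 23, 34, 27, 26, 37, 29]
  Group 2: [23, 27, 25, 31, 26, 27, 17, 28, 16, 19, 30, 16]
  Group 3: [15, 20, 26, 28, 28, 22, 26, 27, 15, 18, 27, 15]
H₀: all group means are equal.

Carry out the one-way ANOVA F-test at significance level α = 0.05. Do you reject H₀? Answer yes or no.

Group means [29.67, 23.75, 22.25], grand mean 24.818
SSB = Σnᵢ(x̄ᵢ−x̄)² = 304.409; SSW = ΣΣ(x−x̄ᵢ)² = 798.500
MSB = 304.409/2 = 152.2045; MSW = 798.500/30 = 26.6167
F = MSB/MSW = 5.7184
df = (2, 30)
p-value (upper-tail) = 0.00787
At α=0.05: p < α → reject H₀

reject H₀: yes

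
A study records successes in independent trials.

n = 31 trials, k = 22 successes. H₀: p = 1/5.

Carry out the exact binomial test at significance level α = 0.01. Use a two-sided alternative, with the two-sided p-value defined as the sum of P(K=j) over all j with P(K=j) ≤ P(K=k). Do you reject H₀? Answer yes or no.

reject H₀: yes

Exact binomial: n=31, k=22, p₀=1/5=0.2000
P(X=j) = C(n,j)·p₀^j·(1−p₀)^(n−j); p = Σ P(X=j) over j with P(X=j) ≤ P(X=22)
p-value (two-sided) = 0.00000
At α=0.01: p < α → reject H₀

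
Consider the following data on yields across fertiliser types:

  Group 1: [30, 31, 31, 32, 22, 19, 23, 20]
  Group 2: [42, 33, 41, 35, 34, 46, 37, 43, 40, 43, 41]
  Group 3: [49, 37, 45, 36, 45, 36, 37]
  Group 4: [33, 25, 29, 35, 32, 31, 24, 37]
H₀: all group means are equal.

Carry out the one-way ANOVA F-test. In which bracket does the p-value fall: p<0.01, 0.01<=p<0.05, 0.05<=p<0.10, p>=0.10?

p-value bracket: p<0.01

Group means [26.00, 39.55, 40.71, 30.75], grand mean 34.529
SSB = Σnᵢ(x̄ᵢ−x̄)² = 1240.815; SSW = ΣΣ(x−x̄ᵢ)² = 711.656
MSB = 1240.815/3 = 413.6049; MSW = 711.656/30 = 23.7219
F = MSB/MSW = 17.4356
df = (3, 30)
p-value (upper-tail) = 0.00000
→ bracket: p<0.01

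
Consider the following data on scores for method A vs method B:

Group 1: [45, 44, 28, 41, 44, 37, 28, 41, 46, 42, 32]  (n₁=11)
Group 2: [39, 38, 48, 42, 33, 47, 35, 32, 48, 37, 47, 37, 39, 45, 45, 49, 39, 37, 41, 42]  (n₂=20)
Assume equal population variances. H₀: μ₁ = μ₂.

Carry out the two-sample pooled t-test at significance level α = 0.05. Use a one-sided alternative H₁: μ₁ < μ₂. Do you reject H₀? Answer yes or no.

x̄₁=38.909, s₁=6.685, n₁=11
x̄₂=41.000, s₂=5.221, n₂=20
s_p² = [10·6.685² + 19·5.221²]/29 = 33.2727
SE = √(s_p²·(1/11+1/20)) = 2.1653
t = (38.909−41.000)/2.1653 = -0.9657
df = 29
p-value (one-sided, H₁ less) = 0.17110
At α=0.05: p ≥ α → fail to reject H₀

reject H₀: no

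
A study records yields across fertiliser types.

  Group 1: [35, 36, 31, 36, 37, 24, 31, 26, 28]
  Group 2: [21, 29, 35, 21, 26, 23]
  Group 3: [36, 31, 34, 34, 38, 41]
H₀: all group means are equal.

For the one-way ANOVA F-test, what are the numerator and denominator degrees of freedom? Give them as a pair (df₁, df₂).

degrees of freedom = [2, 18]

k = 3 groups, N = 21 total
df = (k−1, N−k) = (3−1, 21−3) = (2, 18)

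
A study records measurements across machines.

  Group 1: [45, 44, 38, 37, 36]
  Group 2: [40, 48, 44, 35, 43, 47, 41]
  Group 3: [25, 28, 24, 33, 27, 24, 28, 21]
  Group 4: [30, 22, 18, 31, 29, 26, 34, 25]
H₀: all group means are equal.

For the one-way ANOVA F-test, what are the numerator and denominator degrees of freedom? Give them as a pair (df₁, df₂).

k = 4 groups, N = 28 total
df = (k−1, N−k) = (4−1, 28−4) = (3, 24)

degrees of freedom = [3, 24]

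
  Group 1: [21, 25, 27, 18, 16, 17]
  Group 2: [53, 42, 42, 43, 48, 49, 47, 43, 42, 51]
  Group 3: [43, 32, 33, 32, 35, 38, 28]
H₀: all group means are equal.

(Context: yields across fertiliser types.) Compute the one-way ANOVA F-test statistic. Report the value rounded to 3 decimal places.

test statistic = 61.140

Group means [20.67, 46.00, 34.43], grand mean 35.870
SSB = Σnᵢ(x̄ᵢ−x̄)² = 2427.561; SSW = ΣΣ(x−x̄ᵢ)² = 397.048
MSB = 2427.561/2 = 1213.7805; MSW = 397.048/20 = 19.8524
F = MSB/MSW = 61.1403
df = (2, 20)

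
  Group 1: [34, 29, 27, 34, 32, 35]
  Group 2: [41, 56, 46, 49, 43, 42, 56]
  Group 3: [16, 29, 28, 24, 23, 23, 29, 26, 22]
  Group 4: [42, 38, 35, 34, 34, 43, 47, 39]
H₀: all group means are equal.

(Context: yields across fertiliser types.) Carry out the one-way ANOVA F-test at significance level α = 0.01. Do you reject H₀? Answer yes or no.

reject H₀: yes

Group means [31.83, 47.57, 24.44, 39.00], grand mean 35.200
SSB = Σnᵢ(x̄ᵢ−x̄)² = 2296.030; SSW = ΣΣ(x−x̄ᵢ)² = 586.770
MSB = 2296.030/3 = 765.3434; MSW = 586.770/26 = 22.5681
F = MSB/MSW = 33.9127
df = (3, 26)
p-value (upper-tail) = 0.00000
At α=0.01: p < α → reject H₀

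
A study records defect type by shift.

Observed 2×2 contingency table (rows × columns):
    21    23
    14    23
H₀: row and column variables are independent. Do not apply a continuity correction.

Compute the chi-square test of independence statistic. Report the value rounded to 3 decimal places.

Row totals [44, 37], col totals [35, 46], n=81
χ² = (21−19.01)²/19.01 + (23−24.99)²/24.99 + (14−15.99)²/15.99 + (23−21.01)²/21.01 = 0.8010
df = 1

test statistic = 0.801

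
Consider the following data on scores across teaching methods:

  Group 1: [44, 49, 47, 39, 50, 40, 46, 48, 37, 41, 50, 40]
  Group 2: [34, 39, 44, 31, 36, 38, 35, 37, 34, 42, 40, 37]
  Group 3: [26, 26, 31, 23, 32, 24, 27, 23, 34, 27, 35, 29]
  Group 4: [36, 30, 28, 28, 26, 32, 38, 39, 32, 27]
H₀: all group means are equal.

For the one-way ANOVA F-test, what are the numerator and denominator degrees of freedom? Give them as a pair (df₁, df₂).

k = 4 groups, N = 46 total
df = (k−1, N−k) = (4−1, 46−4) = (3, 42)

degrees of freedom = [3, 42]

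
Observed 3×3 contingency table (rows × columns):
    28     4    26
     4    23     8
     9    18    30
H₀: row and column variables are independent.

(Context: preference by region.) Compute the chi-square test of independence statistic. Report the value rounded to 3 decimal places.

test statistic = 45.182

Row totals [58, 35, 57], col totals [41, 45, 64], n=150
χ² = (28−15.85)²/15.85 + (4−17.40)²/17.40 + (26−24.75)²/24.75 + (4−9.57)²/9.57 + (23−10.50)²/10.50 + (8−14.93)²/14.93 + (9−15.58)²/15.58 + (18−17.10)²/17.10 + (30−24.32)²/24.32 = 45.1817
df = 4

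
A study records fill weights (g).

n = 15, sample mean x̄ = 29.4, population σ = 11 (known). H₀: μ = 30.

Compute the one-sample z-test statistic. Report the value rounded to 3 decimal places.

test statistic = -0.211

SE = σ/√n = 11/√15 = 2.8402
z = (x̄−μ₀)/SE = (29.4−30)/2.8402 = -0.2113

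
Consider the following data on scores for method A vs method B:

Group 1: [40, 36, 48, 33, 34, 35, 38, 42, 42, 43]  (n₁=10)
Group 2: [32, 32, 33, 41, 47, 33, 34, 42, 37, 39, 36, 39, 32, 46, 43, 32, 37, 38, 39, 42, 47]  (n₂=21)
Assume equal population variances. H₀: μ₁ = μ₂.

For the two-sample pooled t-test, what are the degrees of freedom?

degrees of freedom = 29

df = n₁ + n₂ − 2 = 10 + 21 − 2 = 29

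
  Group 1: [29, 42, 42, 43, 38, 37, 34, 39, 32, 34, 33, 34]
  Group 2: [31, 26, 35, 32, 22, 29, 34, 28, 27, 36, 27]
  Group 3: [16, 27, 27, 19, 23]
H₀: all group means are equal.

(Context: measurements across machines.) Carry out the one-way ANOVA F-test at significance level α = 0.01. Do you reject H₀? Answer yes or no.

Group means [36.42, 29.73, 22.40], grand mean 31.286
SSB = Σnᵢ(x̄ᵢ−x̄)² = 737.416; SSW = ΣΣ(x−x̄ᵢ)² = 498.298
MSB = 737.416/2 = 368.7079; MSW = 498.298/25 = 19.9319
F = MSB/MSW = 18.4983
df = (2, 25)
p-value (upper-tail) = 0.00001
At α=0.01: p < α → reject H₀

reject H₀: yes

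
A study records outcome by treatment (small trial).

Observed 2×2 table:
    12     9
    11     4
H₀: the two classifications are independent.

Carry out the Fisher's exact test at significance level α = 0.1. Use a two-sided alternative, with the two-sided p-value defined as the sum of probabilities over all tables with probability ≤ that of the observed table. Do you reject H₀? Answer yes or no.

Margins: r₁=21, r₂=15, c₁=23, c₂=13, n=36
p_obs = C(21,12)·C(15,11)/C(36,23); sum pmf over tables with pmf ≤ p_obs
p-value (two-sided) = 0.48370
At α=0.1: p ≥ α → fail to reject H₀

reject H₀: no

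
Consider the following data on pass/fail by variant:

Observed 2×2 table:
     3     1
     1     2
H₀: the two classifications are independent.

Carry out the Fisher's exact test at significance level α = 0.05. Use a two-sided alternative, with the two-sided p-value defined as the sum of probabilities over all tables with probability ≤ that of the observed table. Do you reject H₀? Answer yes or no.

reject H₀: no

Margins: r₁=4, r₂=3, c₁=4, c₂=3, n=7
p_obs = C(4,3)·C(3,1)/C(7,4); sum pmf over tables with pmf ≤ p_obs
p-value (two-sided) = 0.48571
At α=0.05: p ≥ α → fail to reject H₀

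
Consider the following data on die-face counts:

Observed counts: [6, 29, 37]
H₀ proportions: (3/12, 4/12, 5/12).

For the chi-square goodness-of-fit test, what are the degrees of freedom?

df = k − 1 = 3 − 1 = 2

degrees of freedom = 2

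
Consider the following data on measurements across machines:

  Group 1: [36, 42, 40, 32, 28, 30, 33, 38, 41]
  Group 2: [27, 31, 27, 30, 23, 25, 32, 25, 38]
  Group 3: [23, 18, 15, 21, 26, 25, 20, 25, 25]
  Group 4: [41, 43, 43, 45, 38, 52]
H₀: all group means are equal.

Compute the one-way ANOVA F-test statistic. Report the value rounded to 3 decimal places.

Group means [35.56, 28.67, 22.00, 43.67], grand mean 31.455
SSB = Σnᵢ(x̄ᵢ−x̄)² = 1920.626; SSW = ΣΣ(x−x̄ᵢ)² = 599.556
MSB = 1920.626/3 = 640.2088; MSW = 599.556/29 = 20.6743
F = MSB/MSW = 30.9664
df = (3, 29)

test statistic = 30.966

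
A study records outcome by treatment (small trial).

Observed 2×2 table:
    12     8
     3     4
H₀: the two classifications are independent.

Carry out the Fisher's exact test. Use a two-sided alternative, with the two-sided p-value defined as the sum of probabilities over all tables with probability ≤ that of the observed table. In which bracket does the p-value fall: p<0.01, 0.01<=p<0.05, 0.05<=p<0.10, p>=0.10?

p-value bracket: p>=0.10

Margins: r₁=20, r₂=7, c₁=15, c₂=12, n=27
p_obs = C(20,12)·C(7,3)/C(27,15); sum pmf over tables with pmf ≤ p_obs
p-value (two-sided) = 0.66184
→ bracket: p>=0.10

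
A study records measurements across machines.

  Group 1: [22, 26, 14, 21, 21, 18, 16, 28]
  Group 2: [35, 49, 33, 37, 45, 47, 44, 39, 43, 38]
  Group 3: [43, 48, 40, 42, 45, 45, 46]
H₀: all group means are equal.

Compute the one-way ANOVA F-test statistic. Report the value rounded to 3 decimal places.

test statistic = 61.572

Group means [20.75, 41.00, 44.14], grand mean 35.400
SSB = Σnᵢ(x̄ᵢ−x̄)² = 2565.643; SSW = ΣΣ(x−x̄ᵢ)² = 458.357
MSB = 2565.643/2 = 1282.8214; MSW = 458.357/22 = 20.8344
F = MSB/MSW = 61.5722
df = (2, 22)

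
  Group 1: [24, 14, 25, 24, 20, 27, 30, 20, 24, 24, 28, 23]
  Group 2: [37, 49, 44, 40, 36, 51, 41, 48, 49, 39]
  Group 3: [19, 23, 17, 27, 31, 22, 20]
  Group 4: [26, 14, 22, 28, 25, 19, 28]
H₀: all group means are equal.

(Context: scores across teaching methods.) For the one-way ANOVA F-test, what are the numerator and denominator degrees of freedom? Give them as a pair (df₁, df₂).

k = 4 groups, N = 36 total
df = (k−1, N−k) = (4−1, 36−4) = (3, 32)

degrees of freedom = [3, 32]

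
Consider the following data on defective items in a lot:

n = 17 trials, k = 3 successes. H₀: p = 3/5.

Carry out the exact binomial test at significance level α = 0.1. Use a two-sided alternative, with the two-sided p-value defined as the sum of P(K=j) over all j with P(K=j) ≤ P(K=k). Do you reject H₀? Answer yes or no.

Exact binomial: n=17, k=3, p₀=3/5=0.6000
P(X=j) = C(n,j)·p₀^j·(1−p₀)^(n−j); p = Σ P(X=j) over j with P(X=j) ≤ P(X=3)
p-value (two-sided) = 0.00062
At α=0.1: p < α → reject H₀

reject H₀: yes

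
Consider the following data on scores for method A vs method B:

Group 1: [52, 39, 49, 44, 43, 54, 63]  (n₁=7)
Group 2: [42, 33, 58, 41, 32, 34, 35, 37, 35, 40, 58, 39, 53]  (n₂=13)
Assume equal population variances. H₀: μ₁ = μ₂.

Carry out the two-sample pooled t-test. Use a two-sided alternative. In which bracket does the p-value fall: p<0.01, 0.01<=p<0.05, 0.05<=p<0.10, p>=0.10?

x̄₁=49.143, s₁=8.071, n₁=7
x̄₂=41.308, s₂=9.169, n₂=13
s_p² = [6·8.071² + 12·9.169²]/18 = 77.7570
SE = √(s_p²·(1/7+1/13)) = 4.1339
t = (49.143−41.308)/4.1339 = 1.8953
df = 18
p-value (two-sided) = 0.07422
→ bracket: 0.05<=p<0.10

p-value bracket: 0.05<=p<0.10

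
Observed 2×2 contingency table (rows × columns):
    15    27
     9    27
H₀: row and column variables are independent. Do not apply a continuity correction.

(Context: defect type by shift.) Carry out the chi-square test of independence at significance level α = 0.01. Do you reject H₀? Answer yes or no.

reject H₀: no

Row totals [42, 36], col totals [24, 54], n=78
χ² = (15−12.92)²/12.92 + (27−29.08)²/29.08 + (9−11.08)²/11.08 + (27−24.92)²/24.92 = 1.0446
df = 1
p-value (upper-tail) = 0.30674
At α=0.01: p ≥ α → fail to reject H₀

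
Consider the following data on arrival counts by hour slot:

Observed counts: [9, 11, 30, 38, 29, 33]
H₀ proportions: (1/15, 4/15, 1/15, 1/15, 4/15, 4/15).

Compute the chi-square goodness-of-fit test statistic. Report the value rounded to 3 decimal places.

test statistic = 143.775

n = 150; E_i = n·p_i = [10.00, 40.00, 10.00, 10.00, 40.00, 40.00]
χ² = (9−10.00)²/10.00 + (11−40.00)²/40.00 + (30−10.00)²/10.00 + (38−10.00)²/10.00 + (29−40.00)²/40.00 + (33−40.00)²/40.00 = 143.7750
df = 5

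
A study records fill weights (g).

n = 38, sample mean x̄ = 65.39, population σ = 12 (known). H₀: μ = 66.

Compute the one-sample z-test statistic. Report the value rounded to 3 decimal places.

SE = σ/√n = 12/√38 = 1.9467
z = (x̄−μ₀)/SE = (65.39−66)/1.9467 = -0.3134

test statistic = -0.313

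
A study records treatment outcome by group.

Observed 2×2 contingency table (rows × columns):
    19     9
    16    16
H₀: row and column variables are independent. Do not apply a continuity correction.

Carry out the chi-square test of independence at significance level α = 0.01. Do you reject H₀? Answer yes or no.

Row totals [28, 32], col totals [35, 25], n=60
χ² = (19−16.33)²/16.33 + (9−11.67)²/11.67 + (16−18.67)²/18.67 + (16−13.33)²/13.33 = 1.9592
df = 1
p-value (upper-tail) = 0.16160
At α=0.01: p ≥ α → fail to reject H₀

reject H₀: no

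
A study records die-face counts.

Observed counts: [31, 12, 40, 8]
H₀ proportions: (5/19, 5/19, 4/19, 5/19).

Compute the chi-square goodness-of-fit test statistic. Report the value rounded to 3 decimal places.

n = 91; E_i = n·p_i = [23.95, 23.95, 19.16, 23.95]
χ² = (31−23.95)²/23.95 + (12−23.95)²/23.95 + (40−19.16)²/19.16 + (8−23.95)²/23.95 = 41.3319
df = 3

test statistic = 41.332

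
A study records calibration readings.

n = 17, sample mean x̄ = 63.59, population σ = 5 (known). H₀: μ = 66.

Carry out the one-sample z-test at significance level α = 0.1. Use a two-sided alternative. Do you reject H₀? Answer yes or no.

SE = σ/√n = 5/√17 = 1.2127
z = (x̄−μ₀)/SE = (63.59−66)/1.2127 = -1.9873
p-value (two-sided) = 0.04689
At α=0.1: p < α → reject H₀

reject H₀: yes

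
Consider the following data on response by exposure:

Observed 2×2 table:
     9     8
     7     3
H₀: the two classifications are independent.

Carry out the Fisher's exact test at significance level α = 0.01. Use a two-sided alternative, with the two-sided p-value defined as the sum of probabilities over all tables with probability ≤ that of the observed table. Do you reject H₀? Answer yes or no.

reject H₀: no

Margins: r₁=17, r₂=10, c₁=16, c₂=11, n=27
p_obs = C(17,9)·C(10,7)/C(27,16); sum pmf over tables with pmf ≤ p_obs
p-value (two-sided) = 0.44755
At α=0.01: p ≥ α → fail to reject H₀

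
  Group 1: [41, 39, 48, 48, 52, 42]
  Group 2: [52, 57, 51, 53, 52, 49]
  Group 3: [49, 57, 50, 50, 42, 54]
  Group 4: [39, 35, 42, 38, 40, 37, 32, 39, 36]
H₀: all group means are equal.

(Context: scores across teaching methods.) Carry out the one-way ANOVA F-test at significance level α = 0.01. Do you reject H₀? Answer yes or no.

Group means [45.00, 52.33, 50.33, 37.56], grand mean 45.333
SSB = Σnᵢ(x̄ᵢ−x̄)² = 989.111; SSW = ΣΣ(x−x̄ᵢ)² = 362.889
MSB = 989.111/3 = 329.7037; MSW = 362.889/23 = 15.7778
F = MSB/MSW = 20.8967
df = (3, 23)
p-value (upper-tail) = 0.00000
At α=0.01: p < α → reject H₀

reject H₀: yes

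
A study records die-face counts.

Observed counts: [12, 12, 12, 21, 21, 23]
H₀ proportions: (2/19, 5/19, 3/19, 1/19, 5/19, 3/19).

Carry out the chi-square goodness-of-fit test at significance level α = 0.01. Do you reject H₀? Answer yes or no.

reject H₀: yes

n = 101; E_i = n·p_i = [10.63, 26.58, 15.95, 5.32, 26.58, 15.95]
χ² = (12−10.63)²/10.63 + (12−26.58)²/26.58 + (12−15.95)²/15.95 + (21−5.32)²/5.32 + (21−26.58)²/26.58 + (23−15.95)²/15.95 = 59.7162
df = 5
p-value (upper-tail) = 0.00000
At α=0.01: p < α → reject H₀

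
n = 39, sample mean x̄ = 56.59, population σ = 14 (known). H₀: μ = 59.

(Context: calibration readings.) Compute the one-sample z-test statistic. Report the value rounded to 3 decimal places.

SE = σ/√n = 14/√39 = 2.2418
z = (x̄−μ₀)/SE = (56.59−59)/2.2418 = -1.0750

test statistic = -1.075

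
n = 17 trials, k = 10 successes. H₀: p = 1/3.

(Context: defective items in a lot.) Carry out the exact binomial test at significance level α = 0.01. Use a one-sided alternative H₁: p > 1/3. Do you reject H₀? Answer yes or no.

reject H₀: no

Exact binomial: n=17, k=10, p₀=1/3=0.3333
P(X≥10) from Σ C(n,i)·p₀^i·(1−p₀)^(n−i)
p-value (one-sided, H₁ greater) = 0.02728
At α=0.01: p ≥ α → fail to reject H₀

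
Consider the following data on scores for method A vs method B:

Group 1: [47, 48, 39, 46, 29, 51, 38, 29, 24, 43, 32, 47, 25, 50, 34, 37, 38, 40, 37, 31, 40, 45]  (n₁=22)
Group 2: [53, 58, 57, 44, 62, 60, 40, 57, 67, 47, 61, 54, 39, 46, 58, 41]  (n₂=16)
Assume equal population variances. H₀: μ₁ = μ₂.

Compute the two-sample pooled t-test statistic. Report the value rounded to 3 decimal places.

test statistic = -5.165

x̄₁=38.636, s₁=7.997, n₁=22
x̄₂=52.750, s₂=8.745, n₂=16
s_p² = [21·7.997² + 15·8.745²]/36 = 69.1692
SE = √(s_p²·(1/22+1/16)) = 2.7326
t = (38.636−52.750)/2.7326 = -5.1649
df = 36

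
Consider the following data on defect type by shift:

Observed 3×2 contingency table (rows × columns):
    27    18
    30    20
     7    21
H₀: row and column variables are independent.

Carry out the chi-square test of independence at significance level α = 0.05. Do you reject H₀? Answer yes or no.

reject H₀: yes

Row totals [45, 50, 28], col totals [64, 59], n=123
χ² = (27−23.41)²/23.41 + (18−21.59)²/21.59 + (30−26.02)²/26.02 + (20−23.98)²/23.98 + (7−14.57)²/14.57 + (21−13.43)²/13.43 = 10.6143
df = 2
p-value (upper-tail) = 0.00496
At α=0.05: p < α → reject H₀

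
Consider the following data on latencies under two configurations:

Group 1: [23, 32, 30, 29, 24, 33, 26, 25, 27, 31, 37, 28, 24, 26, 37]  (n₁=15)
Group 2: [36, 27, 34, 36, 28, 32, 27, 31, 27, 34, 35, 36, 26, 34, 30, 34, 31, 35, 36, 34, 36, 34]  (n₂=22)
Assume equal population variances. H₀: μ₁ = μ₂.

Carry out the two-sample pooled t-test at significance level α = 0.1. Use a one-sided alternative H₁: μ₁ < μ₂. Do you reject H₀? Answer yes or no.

x̄₁=28.800, s₁=4.491, n₁=15
x̄₂=32.409, s₂=3.459, n₂=22
s_p² = [14·4.491² + 21·3.459²]/35 = 15.2491
SE = √(s_p²·(1/15+1/22)) = 1.3076
t = (28.800−32.409)/1.3076 = -2.7601
df = 35
p-value (one-sided, H₁ less) = 0.00457
At α=0.1: p < α → reject H₀

reject H₀: yes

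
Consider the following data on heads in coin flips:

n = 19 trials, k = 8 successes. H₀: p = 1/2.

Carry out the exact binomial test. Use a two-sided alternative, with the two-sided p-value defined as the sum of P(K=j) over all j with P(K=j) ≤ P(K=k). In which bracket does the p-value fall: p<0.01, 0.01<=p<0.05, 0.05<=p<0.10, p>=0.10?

p-value bracket: p>=0.10

Exact binomial: n=19, k=8, p₀=1/2=0.5000
P(X=j) = C(n,j)·p₀^j·(1−p₀)^(n−j); p = Σ P(X=j) over j with P(X=j) ≤ P(X=8)
p-value (two-sided) = 0.64761
→ bracket: p>=0.10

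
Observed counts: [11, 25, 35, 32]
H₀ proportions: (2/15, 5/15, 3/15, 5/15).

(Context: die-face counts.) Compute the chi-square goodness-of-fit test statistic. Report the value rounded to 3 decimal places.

test statistic = 13.306

n = 103; E_i = n·p_i = [13.73, 34.33, 20.60, 34.33]
χ² = (11−13.73)²/13.73 + (25−34.33)²/34.33 + (35−20.60)²/20.60 + (32−34.33)²/34.33 = 13.3058
df = 3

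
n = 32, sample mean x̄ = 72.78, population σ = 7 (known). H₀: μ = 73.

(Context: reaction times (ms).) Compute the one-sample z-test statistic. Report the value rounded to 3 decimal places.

test statistic = -0.178

SE = σ/√n = 7/√32 = 1.2374
z = (x̄−μ₀)/SE = (72.78−73)/1.2374 = -0.1778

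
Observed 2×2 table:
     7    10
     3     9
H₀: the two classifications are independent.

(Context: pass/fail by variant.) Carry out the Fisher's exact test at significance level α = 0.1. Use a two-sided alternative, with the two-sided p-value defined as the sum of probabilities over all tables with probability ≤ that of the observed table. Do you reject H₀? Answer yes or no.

reject H₀: no

Margins: r₁=17, r₂=12, c₁=10, c₂=19, n=29
p_obs = C(17,7)·C(12,3)/C(29,10); sum pmf over tables with pmf ≤ p_obs
p-value (two-sided) = 0.44948
At α=0.1: p ≥ α → fail to reject H₀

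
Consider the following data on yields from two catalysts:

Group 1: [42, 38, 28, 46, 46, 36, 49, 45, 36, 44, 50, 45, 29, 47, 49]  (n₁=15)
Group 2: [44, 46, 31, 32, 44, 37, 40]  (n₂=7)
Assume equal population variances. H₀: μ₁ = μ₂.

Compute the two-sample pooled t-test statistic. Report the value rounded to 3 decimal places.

test statistic = 0.925

x̄₁=42.000, s₁=7.041, n₁=15
x̄₂=39.143, s₂=6.012, n₂=7
s_p² = [14·7.041² + 6·6.012²]/20 = 45.5429
SE = √(s_p²·(1/15+1/7)) = 3.0891
t = (42.000−39.143)/3.0891 = 0.9249
df = 20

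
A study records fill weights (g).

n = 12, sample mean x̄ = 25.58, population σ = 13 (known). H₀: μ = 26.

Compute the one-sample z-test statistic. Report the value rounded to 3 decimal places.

test statistic = -0.112

SE = σ/√n = 13/√12 = 3.7528
z = (x̄−μ₀)/SE = (25.58−26)/3.7528 = -0.1119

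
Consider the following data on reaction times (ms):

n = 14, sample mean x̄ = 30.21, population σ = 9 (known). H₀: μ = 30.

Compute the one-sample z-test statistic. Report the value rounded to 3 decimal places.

test statistic = 0.087

SE = σ/√n = 9/√14 = 2.4054
z = (x̄−μ₀)/SE = (30.21−30)/2.4054 = 0.0873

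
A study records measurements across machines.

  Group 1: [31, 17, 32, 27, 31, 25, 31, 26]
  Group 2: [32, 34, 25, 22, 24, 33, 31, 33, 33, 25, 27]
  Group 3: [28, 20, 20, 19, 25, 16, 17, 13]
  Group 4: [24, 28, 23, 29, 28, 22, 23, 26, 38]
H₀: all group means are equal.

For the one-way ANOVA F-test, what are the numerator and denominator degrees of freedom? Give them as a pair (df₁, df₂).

degrees of freedom = [3, 32]

k = 4 groups, N = 36 total
df = (k−1, N−k) = (4−1, 36−4) = (3, 32)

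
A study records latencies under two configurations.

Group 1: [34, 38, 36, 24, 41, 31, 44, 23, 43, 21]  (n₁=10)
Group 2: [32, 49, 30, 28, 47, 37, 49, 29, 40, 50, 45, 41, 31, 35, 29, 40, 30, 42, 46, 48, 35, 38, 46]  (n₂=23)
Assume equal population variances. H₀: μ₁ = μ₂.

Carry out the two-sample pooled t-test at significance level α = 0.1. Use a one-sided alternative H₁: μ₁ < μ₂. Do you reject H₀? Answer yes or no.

x̄₁=33.500, s₁=8.475, n₁=10
x̄₂=39.000, s₂=7.532, n₂=23
s_p² = [9·8.475² + 22·7.532²]/31 = 61.1129
SE = √(s_p²·(1/10+1/23)) = 2.9611
t = (33.500−39.000)/2.9611 = -1.8574
df = 31
p-value (one-sided, H₁ less) = 0.03639
At α=0.1: p < α → reject H₀

reject H₀: yes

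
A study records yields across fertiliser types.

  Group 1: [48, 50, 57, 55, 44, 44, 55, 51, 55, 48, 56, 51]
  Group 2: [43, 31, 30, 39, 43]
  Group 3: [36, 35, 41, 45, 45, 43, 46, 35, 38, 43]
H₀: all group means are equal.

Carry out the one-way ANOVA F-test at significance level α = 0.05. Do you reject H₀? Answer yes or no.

Group means [51.17, 37.20, 40.70], grand mean 44.704
SSB = Σnᵢ(x̄ᵢ−x̄)² = 943.063; SSW = ΣΣ(x−x̄ᵢ)² = 556.567
MSB = 943.063/2 = 471.5315; MSW = 556.567/24 = 23.1903
F = MSB/MSW = 20.3332
df = (2, 24)
p-value (upper-tail) = 0.00001
At α=0.05: p < α → reject H₀

reject H₀: yes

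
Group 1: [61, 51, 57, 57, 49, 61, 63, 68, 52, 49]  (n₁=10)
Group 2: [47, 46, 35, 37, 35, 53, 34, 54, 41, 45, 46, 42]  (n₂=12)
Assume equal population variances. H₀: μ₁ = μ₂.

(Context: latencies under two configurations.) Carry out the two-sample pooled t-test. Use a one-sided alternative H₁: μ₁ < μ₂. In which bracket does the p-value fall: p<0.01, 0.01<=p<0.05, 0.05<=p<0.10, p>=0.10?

x̄₁=56.800, s₁=6.477, n₁=10
x̄₂=42.917, s₂=6.802, n₂=12
s_p² = [9·6.477² + 11·6.802²]/20 = 44.3258
SE = √(s_p²·(1/10+1/12)) = 2.8507
t = (56.800−42.917)/2.8507 = 4.8702
df = 20
p-value (one-sided, H₁ less) = 0.99995
→ bracket: p>=0.10

p-value bracket: p>=0.10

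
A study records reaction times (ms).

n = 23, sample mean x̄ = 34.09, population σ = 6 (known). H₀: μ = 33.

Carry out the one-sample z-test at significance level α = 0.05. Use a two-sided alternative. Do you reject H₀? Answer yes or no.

reject H₀: no

SE = σ/√n = 6/√23 = 1.2511
z = (x̄−μ₀)/SE = (34.09−33)/1.2511 = 0.8712
p-value (two-sided) = 0.38362
At α=0.05: p ≥ α → fail to reject H₀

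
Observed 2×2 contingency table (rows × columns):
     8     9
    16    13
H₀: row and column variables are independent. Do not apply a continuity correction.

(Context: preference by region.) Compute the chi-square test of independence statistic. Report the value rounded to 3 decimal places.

Row totals [17, 29], col totals [24, 22], n=46
χ² = (8−8.87)²/8.87 + (9−8.13)²/8.13 + (16−15.13)²/15.13 + (13−13.87)²/13.87 = 0.2827
df = 1

test statistic = 0.283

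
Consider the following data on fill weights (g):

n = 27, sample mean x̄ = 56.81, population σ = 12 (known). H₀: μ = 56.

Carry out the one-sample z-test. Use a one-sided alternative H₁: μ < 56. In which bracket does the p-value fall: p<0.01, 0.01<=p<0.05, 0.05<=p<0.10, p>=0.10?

SE = σ/√n = 12/√27 = 2.3094
z = (x̄−μ₀)/SE = (56.81−56)/2.3094 = 0.3507
p-value (one-sided, H₁ less) = 0.63711
→ bracket: p>=0.10

p-value bracket: p>=0.10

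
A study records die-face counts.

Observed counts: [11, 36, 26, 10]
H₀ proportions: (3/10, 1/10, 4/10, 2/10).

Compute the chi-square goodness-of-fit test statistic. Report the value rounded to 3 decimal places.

n = 83; E_i = n·p_i = [24.90, 8.30, 33.20, 16.60]
χ² = (11−24.90)²/24.90 + (36−8.30)²/8.30 + (26−33.20)²/33.20 + (10−16.60)²/16.60 = 104.3896
df = 3

test statistic = 104.390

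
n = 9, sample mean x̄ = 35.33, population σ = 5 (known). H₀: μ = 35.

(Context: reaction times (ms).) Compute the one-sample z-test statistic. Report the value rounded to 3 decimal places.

SE = σ/√n = 5/√9 = 1.6667
z = (x̄−μ₀)/SE = (35.33−35)/1.6667 = 0.1980

test statistic = 0.198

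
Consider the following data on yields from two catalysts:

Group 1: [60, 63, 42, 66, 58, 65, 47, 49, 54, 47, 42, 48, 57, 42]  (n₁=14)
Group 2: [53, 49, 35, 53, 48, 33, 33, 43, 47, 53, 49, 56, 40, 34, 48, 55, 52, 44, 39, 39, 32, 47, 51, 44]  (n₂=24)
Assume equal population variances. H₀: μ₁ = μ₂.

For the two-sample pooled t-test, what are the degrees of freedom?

degrees of freedom = 36

df = n₁ + n₂ − 2 = 14 + 24 − 2 = 36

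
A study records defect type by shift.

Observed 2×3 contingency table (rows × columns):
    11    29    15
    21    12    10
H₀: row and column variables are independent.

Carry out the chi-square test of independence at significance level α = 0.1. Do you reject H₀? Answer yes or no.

reject H₀: yes

Row totals [55, 43], col totals [32, 41, 25], n=98
χ² = (11−17.96)²/17.96 + (29−23.01)²/23.01 + (15−14.03)²/14.03 + (21−14.04)²/14.04 + (12−17.99)²/17.99 + (10−10.97)²/10.97 = 9.8521
df = 2
p-value (upper-tail) = 0.00726
At α=0.1: p < α → reject H₀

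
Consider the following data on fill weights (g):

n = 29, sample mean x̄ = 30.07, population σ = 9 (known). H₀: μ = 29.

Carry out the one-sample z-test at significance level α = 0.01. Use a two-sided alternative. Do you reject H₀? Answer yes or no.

reject H₀: no

SE = σ/√n = 9/√29 = 1.6713
z = (x̄−μ₀)/SE = (30.07−29)/1.6713 = 0.6402
p-value (two-sided) = 0.52202
At α=0.01: p ≥ α → fail to reject H₀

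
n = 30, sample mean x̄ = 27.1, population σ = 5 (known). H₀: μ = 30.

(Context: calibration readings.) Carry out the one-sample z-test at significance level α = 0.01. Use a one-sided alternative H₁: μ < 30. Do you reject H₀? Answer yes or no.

reject H₀: yes

SE = σ/√n = 5/√30 = 0.9129
z = (x̄−μ₀)/SE = (27.1−30)/0.9129 = -3.1768
p-value (one-sided, H₁ less) = 0.00074
At α=0.01: p < α → reject H₀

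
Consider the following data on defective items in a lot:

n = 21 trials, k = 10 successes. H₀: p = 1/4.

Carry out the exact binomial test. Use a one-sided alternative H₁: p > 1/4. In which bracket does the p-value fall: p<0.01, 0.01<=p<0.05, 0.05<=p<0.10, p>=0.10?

p-value bracket: 0.01<=p<0.05

Exact binomial: n=21, k=10, p₀=1/4=0.2500
P(X≥10) from Σ C(n,i)·p₀^i·(1−p₀)^(n−i)
p-value (one-sided, H₁ greater) = 0.02063
→ bracket: 0.01<=p<0.05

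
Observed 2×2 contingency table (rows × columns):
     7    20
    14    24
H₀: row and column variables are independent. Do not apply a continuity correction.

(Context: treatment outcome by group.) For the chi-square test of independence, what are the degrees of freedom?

df = (r−1)(c−1) = (2−1)·(2−1) = 1

degrees of freedom = 1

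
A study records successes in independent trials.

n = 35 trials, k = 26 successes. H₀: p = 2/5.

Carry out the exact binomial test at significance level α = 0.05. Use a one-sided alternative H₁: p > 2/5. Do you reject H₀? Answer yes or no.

reject H₀: yes

Exact binomial: n=35, k=26, p₀=2/5=0.4000
P(X≥26) from Σ C(n,i)·p₀^i·(1−p₀)^(n−i)
p-value (one-sided, H₁ greater) = 0.00004
At α=0.05: p < α → reject H₀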